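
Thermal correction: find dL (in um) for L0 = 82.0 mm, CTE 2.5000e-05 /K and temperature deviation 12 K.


dL = L * alpha * dT
= 82.0 * 2.5000e-05 * 12
= 0.0246000 mm
dL_um = 0.0246000 * 1000 = 24.6000 um

24.6000


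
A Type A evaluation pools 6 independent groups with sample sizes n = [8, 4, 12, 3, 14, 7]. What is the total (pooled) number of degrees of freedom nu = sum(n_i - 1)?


nu = sum_i (n_i - 1)
nu = ((8 - 1) + (4 - 1) + (12 - 1) + (3 - 1) + (14 - 1) + (7 - 1))
nu = 7 + 3 + 11 + 2 + 13 + 6
nu = 42

42


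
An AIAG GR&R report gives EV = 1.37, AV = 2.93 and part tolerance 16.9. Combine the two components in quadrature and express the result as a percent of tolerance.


GRR = sqrt(EV^2 + AV^2) = sqrt(1.37^2 + 2.93^2) = 3.2344706
%GRR = GRR / tol * 100 = 3.2344706 / 16.9 * 100
%GRR = 19.1389

19.1389


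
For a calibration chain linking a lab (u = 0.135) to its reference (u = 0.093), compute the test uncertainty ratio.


TUR = u_lab / u_ref
= 0.135 / 0.093
= 1.4516

1.4516


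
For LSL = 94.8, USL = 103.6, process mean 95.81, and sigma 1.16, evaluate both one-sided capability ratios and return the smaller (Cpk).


Cpu = (USL - mean) / (3*sigma) = (103.6 - 95.81) / (3*1.16) = 2.2385
Cpl = (mean - LSL) / (3*sigma) = (95.81 - 94.8) / (3*1.16) = 0.2902
Cpk = min(Cpu, Cpl) = 0.2902

0.2902


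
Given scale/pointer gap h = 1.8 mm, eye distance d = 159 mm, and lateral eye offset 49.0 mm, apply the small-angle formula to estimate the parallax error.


error = h * offset / d
= 1.8 * 49.0 / 159
= 0.5547

0.5547


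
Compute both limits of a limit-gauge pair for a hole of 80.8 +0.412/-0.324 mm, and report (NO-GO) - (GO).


GO = nominal - lower_tol (smallest hole = maximum material condition)
GO = 80.8 - 0.324 = 80.476
NO-GO = nominal + upper_tol (largest hole = least material condition)
NO-GO = 80.8 + 0.412 = 81.212
spread = NO-GO - GO = 81.212 - 80.476 = 0.7360

0.7360


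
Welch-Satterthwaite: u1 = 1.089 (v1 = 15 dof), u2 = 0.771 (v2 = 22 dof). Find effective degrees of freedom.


uc = sqrt(u1^2 + u2^2) = sqrt(1.089^2 + 0.771^2) = 1.3343021
v_eff = uc^4 / (u1^4/v1 + u2^4/v2)
= 1.3343021^4 / (1.089^4/15 + 0.771^4/22)
= 3.1696892 / 0.1098224
v_eff = 28.8620

28.8620


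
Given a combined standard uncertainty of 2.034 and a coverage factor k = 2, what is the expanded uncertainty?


U = k * uc
U = 2 * 2.034
U = 4.0680

4.0680


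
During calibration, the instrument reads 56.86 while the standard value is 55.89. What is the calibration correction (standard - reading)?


Correction = standard - reading
= 55.89 - 56.86
= -0.9700

-0.9700


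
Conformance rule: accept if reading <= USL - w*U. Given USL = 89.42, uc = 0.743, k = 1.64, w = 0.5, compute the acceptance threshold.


U = k * uc = 1.64 * 0.743 = 1.21852
guard band g = w * U = 0.5 * 1.21852 = 0.60926
AL = USL - g = 89.42 - 0.60926
AL = 88.8107

88.8107


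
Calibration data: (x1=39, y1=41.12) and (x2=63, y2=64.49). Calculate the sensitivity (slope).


slope = (y2 - y1) / (x2 - x1)
= (64.49 - 41.12) / (63 - 39)
= 23.3700 / 24
= 0.9737

0.9737


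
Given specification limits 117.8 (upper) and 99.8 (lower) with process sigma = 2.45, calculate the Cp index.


Cp = (USL - LSL) / (6 * sigma)
= (117.8 - 99.8) / (6 * 2.45)
= 18.0000 / 14.7000
= 1.2245

1.2245


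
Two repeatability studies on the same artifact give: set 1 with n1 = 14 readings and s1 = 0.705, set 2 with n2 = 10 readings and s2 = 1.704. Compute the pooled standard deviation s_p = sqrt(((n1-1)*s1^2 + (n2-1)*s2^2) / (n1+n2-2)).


s_p = sqrt(((n1-1)*s1^2 + (n2-1)*s2^2) / (n1+n2-2))
numerator = (14-1)*0.705^2 + (10-1)*1.704^2 = 6.461325 + 26.132544 = 32.593869
denominator = 14 + 10 - 2 = 22
s_p^2 = 32.593869 / 22 = 1.4815395
s_p = sqrt(1.4815395) = 1.2172

1.2172


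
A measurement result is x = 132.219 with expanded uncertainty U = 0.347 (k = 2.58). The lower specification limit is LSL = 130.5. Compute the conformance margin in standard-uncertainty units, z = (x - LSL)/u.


u = U / k = 0.347 / 2.58 = 0.13449612
margin = |LSL - x| = |130.5 - 132.219| = 1.719
z = margin / u = 1.719 / 0.13449612
z = 12.7810

12.7810


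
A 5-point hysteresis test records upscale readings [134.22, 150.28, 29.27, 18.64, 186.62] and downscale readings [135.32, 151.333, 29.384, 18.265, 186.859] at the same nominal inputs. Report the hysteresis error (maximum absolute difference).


|134.22 - 135.32| = 1.1000
|150.28 - 151.333| = 1.0530
|29.27 - 29.384| = 0.1140
|18.64 - 18.265| = 0.3750
|186.62 - 186.859| = 0.2390
hysteresis = max(diffs) = 1.1000

1.1000


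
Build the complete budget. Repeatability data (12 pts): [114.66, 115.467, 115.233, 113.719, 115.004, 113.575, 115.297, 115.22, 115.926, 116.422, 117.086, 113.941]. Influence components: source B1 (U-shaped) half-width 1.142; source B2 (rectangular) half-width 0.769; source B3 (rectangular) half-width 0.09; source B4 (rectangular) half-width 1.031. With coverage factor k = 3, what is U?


mean = (114.66 + 115.467 + 115.233 + 113.719 + 115.004 + 113.575 + 115.297 + 115.22 + 115.926 + 116.422 + 117.086 + 113.941) / 12 = 115.1291667
s = sqrt(sum((x - mean)^2)/(n-1)) = 1.0595204
u_A = s / sqrt(n) = 1.0595204 / sqrt(12) = 0.30585719
u_B1 = 1.142 / sqrt(2) = 0.80751594
u_B2 = 0.769 / sqrt(3) = 0.44398236
u_B3 = 0.09 / sqrt(3) = 0.051961524
u_B4 = 1.031 / sqrt(3) = 0.59524813
uc = sqrt(0.30585719^2 + 0.80751594^2 + 0.44398236^2 + 0.051961524^2 + 0.59524813^2) = 1.1400751
U = k * uc = 3 * 1.1400751
U = 3.4202

3.4202


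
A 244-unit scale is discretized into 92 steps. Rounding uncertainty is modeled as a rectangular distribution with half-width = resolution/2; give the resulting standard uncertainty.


resolution = range / divisions
resolution = 244 / 92 = 2.6521739
u_res = resolution / (2*sqrt(3))
u_res = 2.6521739 / 3.4641016
u_res = 0.7656

0.7656


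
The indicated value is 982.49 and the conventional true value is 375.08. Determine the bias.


Systematic error = measured - true
= 982.49 - 375.08
= 607.4100

607.4100


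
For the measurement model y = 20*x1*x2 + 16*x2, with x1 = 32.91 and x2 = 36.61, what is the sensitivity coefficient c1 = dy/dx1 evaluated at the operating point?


y = 20*x1*x2 + 16*x2
dy/dx1 = 20*x2
Evaluate at x2 = 36.61: c1 = 20 * 36.61
c1 = 732.2000

732.2000


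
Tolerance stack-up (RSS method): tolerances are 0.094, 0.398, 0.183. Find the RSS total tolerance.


RSS = sqrt(0.094^2 + 0.398^2 + 0.183^2)
= sqrt(0.200729)
= 0.4480

0.4480


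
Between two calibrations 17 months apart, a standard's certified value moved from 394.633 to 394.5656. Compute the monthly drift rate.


rate = (v2 - v1) / months
= (394.5656 - 394.633) / 17
= -0.0674 / 17
= -0.0040

-0.0040


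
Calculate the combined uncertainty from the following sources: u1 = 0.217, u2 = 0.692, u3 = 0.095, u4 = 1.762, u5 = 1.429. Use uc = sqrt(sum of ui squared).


uc = sqrt(0.217^2 + 0.692^2 + 0.095^2 + 1.762^2 + 1.429^2)
uc = sqrt(5.681663)
uc = 2.3836

2.3836


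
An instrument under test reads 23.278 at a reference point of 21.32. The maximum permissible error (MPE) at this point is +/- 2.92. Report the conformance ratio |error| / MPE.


e = indication - reference = 23.278 - 21.32 = 1.9580
|e| = 1.9580
ratio = |e| / MPE = 1.9580 / 2.92
ratio = 0.6705

0.6705


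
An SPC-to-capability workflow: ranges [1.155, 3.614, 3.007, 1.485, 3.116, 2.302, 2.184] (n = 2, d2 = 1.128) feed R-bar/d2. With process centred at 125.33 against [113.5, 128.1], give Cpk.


R_bar = (1.155 + 3.614 + 3.007 + 1.485 + 3.116 + 2.302 + 2.184) / 7 = 2.409
sigma = R_bar / d2 = 2.409 / 1.128 = 2.1356383
Cp = (USL - LSL)/(6*sigma) = (128.1 - 113.5)/(6*2.1356383) = 1.1394
Cpu = (128.1 - 125.33)/(3*2.1356383) = 0.4323
Cpl = (125.33 - 113.5)/(3*2.1356383) = 1.8464
Cpk = min(Cpu, Cpl) = 0.4323

0.4323


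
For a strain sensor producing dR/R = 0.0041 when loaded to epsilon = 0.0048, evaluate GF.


GF = (dR/R) / epsilon
= 0.0041 / 0.0048
= 0.8542

0.8542


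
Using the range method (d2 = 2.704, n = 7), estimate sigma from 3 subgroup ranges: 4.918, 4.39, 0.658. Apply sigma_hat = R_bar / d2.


R_bar = (4.918 + 4.39 + 0.658) / 3
R_bar = 9.966 / 3 = 3.322
sigma_hat = R_bar / d2 = 3.322 / 2.704 = 1.2286

1.2286


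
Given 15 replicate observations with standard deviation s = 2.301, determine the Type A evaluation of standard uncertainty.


u_A = s / sqrt(n)
u_A = 2.301 / sqrt(15)
u_A = 2.301 / 3.8729833
u_A = 0.5941

0.5941


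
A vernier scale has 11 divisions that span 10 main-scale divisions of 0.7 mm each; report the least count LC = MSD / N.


LC = MSD / n_div
= 0.7 / 11
= 0.0636

0.0636


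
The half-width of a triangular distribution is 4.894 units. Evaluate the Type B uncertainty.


u_B = half_width / sqrt(6)
u_B = 4.894 / 2.4494897
u_B = 1.9980

1.9980


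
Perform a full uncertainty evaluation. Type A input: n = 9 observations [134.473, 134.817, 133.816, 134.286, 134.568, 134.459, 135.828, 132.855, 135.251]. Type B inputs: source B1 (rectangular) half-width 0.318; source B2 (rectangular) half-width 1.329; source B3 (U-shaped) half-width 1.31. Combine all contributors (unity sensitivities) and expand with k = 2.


mean = (134.473 + 134.817 + 133.816 + 134.286 + 134.568 + 134.459 + 135.828 + 132.855 + 135.251) / 9 = 134.4836667
s = sqrt(sum((x - mean)^2)/(n-1)) = 0.8405641
u_A = s / sqrt(n) = 0.8405641 / sqrt(9) = 0.28018803
u_B1 = 0.318 / sqrt(3) = 0.18359739
u_B2 = 1.329 / sqrt(3) = 0.76729851
u_B3 = 1.31 / sqrt(2) = 0.92630988
uc = sqrt(0.28018803^2 + 0.18359739^2 + 0.76729851^2 + 0.92630988^2) = 1.2486034
U = k * uc = 2 * 1.2486034
U = 2.4972

2.4972


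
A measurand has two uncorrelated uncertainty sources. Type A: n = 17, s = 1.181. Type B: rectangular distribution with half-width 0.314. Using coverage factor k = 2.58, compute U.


u_A = s / sqrt(n) = 1.181 / sqrt(17) = 0.28643457
u_B = half_width / sqrt(3) = 0.314 / sqrt(3) = 0.18128798
uc = sqrt(u_A^2 + u_B^2) = sqrt(0.28643457^2 + 0.18128798^2) = 0.33898391
U = k * uc = 2.58 * 0.33898391
U = 0.8746

0.8746


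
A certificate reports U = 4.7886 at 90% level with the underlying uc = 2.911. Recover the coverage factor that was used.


k = U / uc
k = 4.7886 / 2.911
k = 1.645

1.645


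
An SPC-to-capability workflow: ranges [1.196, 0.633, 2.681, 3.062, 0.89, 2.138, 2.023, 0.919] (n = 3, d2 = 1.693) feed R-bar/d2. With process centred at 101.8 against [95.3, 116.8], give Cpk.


R_bar = (1.196 + 0.633 + 2.681 + 3.062 + 0.89 + 2.138 + 2.023 + 0.919) / 8 = 1.69275
sigma = R_bar / d2 = 1.69275 / 1.693 = 0.99985233
Cp = (USL - LSL)/(6*sigma) = (116.8 - 95.3)/(6*0.99985233) = 3.5839
Cpu = (116.8 - 101.8)/(3*0.99985233) = 5.0007
Cpl = (101.8 - 95.3)/(3*0.99985233) = 2.1670
Cpk = min(Cpu, Cpl) = 2.1670

2.1670


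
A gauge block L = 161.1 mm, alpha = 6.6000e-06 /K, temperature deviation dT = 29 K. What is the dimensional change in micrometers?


dL = L * alpha * dT
= 161.1 * 6.6000e-06 * 29
= 0.0308345 mm
dL_um = 0.0308345 * 1000 = 30.8345 um

30.8345


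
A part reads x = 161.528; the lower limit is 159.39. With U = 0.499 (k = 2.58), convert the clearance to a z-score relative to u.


u = U / k = 0.499 / 2.58 = 0.19341085
margin = |LSL - x| = |159.39 - 161.528| = 2.138
z = margin / u = 2.138 / 0.19341085
z = 11.0542

11.0542


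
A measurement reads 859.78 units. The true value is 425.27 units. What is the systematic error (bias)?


Systematic error = measured - true
= 859.78 - 425.27
= 434.5100

434.5100


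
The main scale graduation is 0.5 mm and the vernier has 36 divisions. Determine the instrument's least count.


LC = MSD / n_div
= 0.5 / 36
= 0.0139

0.0139


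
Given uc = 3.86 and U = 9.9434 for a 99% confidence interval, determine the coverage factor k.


k = U / uc
k = 9.9434 / 3.86
k = 2.576

2.576


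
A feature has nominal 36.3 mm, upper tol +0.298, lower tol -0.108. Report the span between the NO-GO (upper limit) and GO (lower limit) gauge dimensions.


GO = nominal - lower_tol (smallest hole = maximum material condition)
GO = 36.3 - 0.108 = 36.192
NO-GO = nominal + upper_tol (largest hole = least material condition)
NO-GO = 36.3 + 0.298 = 36.598
spread = NO-GO - GO = 36.598 - 36.192 = 0.4060

0.4060


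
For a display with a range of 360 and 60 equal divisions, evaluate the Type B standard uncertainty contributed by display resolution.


resolution = range / divisions
resolution = 360 / 60 = 6
u_res = resolution / (2*sqrt(3))
u_res = 6 / 3.4641016
u_res = 1.7321

1.7321


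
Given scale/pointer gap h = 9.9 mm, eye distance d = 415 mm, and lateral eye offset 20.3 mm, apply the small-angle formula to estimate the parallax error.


error = h * offset / d
= 9.9 * 20.3 / 415
= 0.4843

0.4843


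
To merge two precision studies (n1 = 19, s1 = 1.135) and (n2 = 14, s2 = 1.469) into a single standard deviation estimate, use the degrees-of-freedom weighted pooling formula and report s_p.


s_p = sqrt(((n1-1)*s1^2 + (n2-1)*s2^2) / (n1+n2-2))
numerator = (19-1)*1.135^2 + (14-1)*1.469^2 = 23.18805 + 28.053493 = 51.241543
denominator = 19 + 14 - 2 = 31
s_p^2 = 51.241543 / 31 = 1.652953
s_p = sqrt(1.652953) = 1.2857

1.2857


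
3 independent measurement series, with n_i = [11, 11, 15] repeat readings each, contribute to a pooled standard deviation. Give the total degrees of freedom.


nu = sum_i (n_i - 1)
nu = ((11 - 1) + (11 - 1) + (15 - 1))
nu = 10 + 10 + 14
nu = 34

34


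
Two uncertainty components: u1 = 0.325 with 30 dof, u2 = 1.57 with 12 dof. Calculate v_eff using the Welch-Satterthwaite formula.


uc = sqrt(u1^2 + u2^2) = sqrt(0.325^2 + 1.57^2) = 1.6032857
v_eff = uc^4 / (u1^4/v1 + u2^4/v2)
= 1.6032857^4 / (0.325^4/30 + 1.57^4/12)
= 6.607599 / 0.50668289
v_eff = 13.0409

13.0409


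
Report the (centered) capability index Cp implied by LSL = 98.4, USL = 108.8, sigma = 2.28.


Cp = (USL - LSL) / (6 * sigma)
= (108.8 - 98.4) / (6 * 2.28)
= 10.4000 / 13.6800
= 0.7602

0.7602


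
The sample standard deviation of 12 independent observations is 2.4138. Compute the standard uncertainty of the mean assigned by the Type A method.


u_A = s / sqrt(n)
u_A = 2.4138 / sqrt(12)
u_A = 2.4138 / 3.4641016
u_A = 0.6968

0.6968


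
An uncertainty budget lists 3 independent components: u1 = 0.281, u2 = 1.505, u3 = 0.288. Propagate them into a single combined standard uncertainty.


uc = sqrt(0.281^2 + 1.505^2 + 0.288^2)
uc = sqrt(2.42693)
uc = 1.5579

1.5579


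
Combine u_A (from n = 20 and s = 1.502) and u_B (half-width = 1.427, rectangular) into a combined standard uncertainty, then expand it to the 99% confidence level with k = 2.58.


u_A = s / sqrt(n) = 1.502 / sqrt(20) = 0.33585741
u_B = half_width / sqrt(3) = 1.427 / sqrt(3) = 0.82387883
uc = sqrt(u_A^2 + u_B^2) = sqrt(0.33585741^2 + 0.82387883^2) = 0.88970587
U = k * uc = 2.58 * 0.88970587
U = 2.2954

2.2954


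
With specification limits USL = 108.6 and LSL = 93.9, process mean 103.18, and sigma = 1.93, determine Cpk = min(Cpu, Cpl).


Cpu = (USL - mean) / (3*sigma) = (108.6 - 103.18) / (3*1.93) = 0.9361
Cpl = (mean - LSL) / (3*sigma) = (103.18 - 93.9) / (3*1.93) = 1.6028
Cpk = min(Cpu, Cpl) = 0.9361

0.9361


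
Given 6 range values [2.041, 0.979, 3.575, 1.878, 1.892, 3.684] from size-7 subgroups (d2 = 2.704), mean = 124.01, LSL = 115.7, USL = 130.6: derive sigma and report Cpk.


R_bar = (2.041 + 0.979 + 3.575 + 1.878 + 1.892 + 3.684) / 6 = 2.3415
sigma = R_bar / d2 = 2.3415 / 2.704 = 0.86593935
Cp = (USL - LSL)/(6*sigma) = (130.6 - 115.7)/(6*0.86593935) = 2.8678
Cpu = (130.6 - 124.01)/(3*0.86593935) = 2.5367
Cpl = (124.01 - 115.7)/(3*0.86593935) = 3.1988
Cpk = min(Cpu, Cpl) = 2.5367

2.5367


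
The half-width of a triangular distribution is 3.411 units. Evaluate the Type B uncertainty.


u_B = half_width / sqrt(6)
u_B = 3.411 / 2.4494897
u_B = 1.3925

1.3925


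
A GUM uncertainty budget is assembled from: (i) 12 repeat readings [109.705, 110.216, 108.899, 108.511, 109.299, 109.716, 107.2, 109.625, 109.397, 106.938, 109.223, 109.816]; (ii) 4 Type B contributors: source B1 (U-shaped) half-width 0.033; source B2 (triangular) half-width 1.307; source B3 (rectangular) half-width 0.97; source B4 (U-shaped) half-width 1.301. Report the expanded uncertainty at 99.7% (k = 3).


mean = (109.705 + 110.216 + 108.899 + 108.511 + 109.299 + 109.716 + 107.2 + 109.625 + 109.397 + 106.938 + 109.223 + 109.816) / 12 = 109.0454167
s = sqrt(sum((x - mean)^2)/(n-1)) = 1.0250486
u_A = s / sqrt(n) = 1.0250486 / sqrt(12) = 0.29590604
u_B1 = 0.033 / sqrt(2) = 0.023334524
u_B2 = 1.307 / sqrt(6) = 0.53358052
u_B3 = 0.97 / sqrt(3) = 0.56002976
u_B4 = 1.301 / sqrt(2) = 0.91994592
uc = sqrt(0.29590604^2 + 0.023334524^2 + 0.53358052^2 + 0.56002976^2 + 0.91994592^2) = 1.2380416
U = k * uc = 3 * 1.2380416
U = 3.7141

3.7141


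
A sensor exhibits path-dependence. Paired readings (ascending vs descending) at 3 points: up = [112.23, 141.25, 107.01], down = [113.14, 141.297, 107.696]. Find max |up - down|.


|112.23 - 113.14| = 0.9100
|141.25 - 141.297| = 0.0470
|107.01 - 107.696| = 0.6860
hysteresis = max(diffs) = 0.9100

0.9100


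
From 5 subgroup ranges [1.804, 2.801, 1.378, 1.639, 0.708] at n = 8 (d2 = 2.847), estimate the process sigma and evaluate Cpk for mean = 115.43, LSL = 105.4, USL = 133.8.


R_bar = (1.804 + 2.801 + 1.378 + 1.639 + 0.708) / 5 = 1.666
sigma = R_bar / d2 = 1.666 / 2.847 = 0.58517738
Cp = (USL - LSL)/(6*sigma) = (133.8 - 105.4)/(6*0.58517738) = 8.0887
Cpu = (133.8 - 115.43)/(3*0.58517738) = 10.4641
Cpl = (115.43 - 105.4)/(3*0.58517738) = 5.7134
Cpk = min(Cpu, Cpl) = 5.7134

5.7134


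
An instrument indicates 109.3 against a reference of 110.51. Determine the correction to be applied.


Correction = standard - reading
= 110.51 - 109.3
= 1.2100

1.2100


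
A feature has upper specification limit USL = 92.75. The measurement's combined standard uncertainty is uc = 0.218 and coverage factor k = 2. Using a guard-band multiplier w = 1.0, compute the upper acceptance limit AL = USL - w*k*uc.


U = k * uc = 2 * 0.218 = 0.436
guard band g = w * U = 1.0 * 0.436 = 0.436
AL = USL - g = 92.75 - 0.436
AL = 92.3140

92.3140


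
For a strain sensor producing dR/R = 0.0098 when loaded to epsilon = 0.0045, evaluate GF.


GF = (dR/R) / epsilon
= 0.0098 / 0.0045
= 2.1778

2.1778


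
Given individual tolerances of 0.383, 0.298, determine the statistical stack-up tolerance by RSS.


RSS = sqrt(0.383^2 + 0.298^2)
= sqrt(0.235493)
= 0.4853

0.4853


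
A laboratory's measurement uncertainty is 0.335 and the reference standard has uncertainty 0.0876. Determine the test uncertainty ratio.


TUR = u_lab / u_ref
= 0.335 / 0.0876
= 3.8242

3.8242


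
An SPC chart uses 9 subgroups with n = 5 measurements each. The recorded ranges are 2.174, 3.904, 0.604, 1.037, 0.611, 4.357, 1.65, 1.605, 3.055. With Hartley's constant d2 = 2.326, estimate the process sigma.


R_bar = (2.174 + 3.904 + 0.604 + 1.037 + 0.611 + 4.357 + 1.65 + 1.605 + 3.055) / 9
R_bar = 18.997 / 9 = 2.1107778
sigma_hat = R_bar / d2 = 2.1107778 / 2.326 = 0.9075

0.9075


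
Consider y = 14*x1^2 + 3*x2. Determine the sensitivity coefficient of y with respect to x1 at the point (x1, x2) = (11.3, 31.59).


y = 14*x1^2 + 3*x2
dy/dx1 = 2*14*x1
Evaluate at x1 = 11.3: c1 = 28 * 11.3
c1 = 316.4000

316.4000


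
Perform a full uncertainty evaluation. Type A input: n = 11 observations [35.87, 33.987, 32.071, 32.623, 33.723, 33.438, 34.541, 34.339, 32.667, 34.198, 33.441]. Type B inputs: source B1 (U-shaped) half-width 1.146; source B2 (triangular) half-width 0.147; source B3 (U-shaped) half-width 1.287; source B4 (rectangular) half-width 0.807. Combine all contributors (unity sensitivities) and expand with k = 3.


mean = (35.87 + 33.987 + 32.071 + 32.623 + 33.723 + 33.438 + 34.541 + 34.339 + 32.667 + 34.198 + 33.441) / 11 = 33.718
s = sqrt(sum((x - mean)^2)/(n-1)) = 1.0567982
u_A = s / sqrt(n) = 1.0567982 / sqrt(11) = 0.31863665
u_B1 = 1.146 / sqrt(2) = 0.81034437
u_B2 = 0.147 / sqrt(6) = 0.060012499
u_B3 = 1.287 / sqrt(2) = 0.91004643
u_B4 = 0.807 / sqrt(3) = 0.46592167
uc = sqrt(0.31863665^2 + 0.81034437^2 + 0.060012499^2 + 0.91004643^2 + 0.46592167^2) = 1.3442679
U = k * uc = 3 * 1.3442679
U = 4.0328

4.0328


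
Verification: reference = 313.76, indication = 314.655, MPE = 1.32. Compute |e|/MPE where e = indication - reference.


e = indication - reference = 314.655 - 313.76 = 0.8950
|e| = 0.8950
ratio = |e| / MPE = 0.8950 / 1.32
ratio = 0.6780

0.6780


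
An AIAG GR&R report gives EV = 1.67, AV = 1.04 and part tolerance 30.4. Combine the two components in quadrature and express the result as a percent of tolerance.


GRR = sqrt(EV^2 + AV^2) = sqrt(1.67^2 + 1.04^2) = 1.9673586
%GRR = GRR / tol * 100 = 1.9673586 / 30.4 * 100
%GRR = 6.4716

6.4716


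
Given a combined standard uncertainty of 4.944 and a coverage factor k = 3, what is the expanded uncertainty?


U = k * uc
U = 3 * 4.944
U = 14.8320

14.8320


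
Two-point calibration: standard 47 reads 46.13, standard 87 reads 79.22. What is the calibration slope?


slope = (y2 - y1) / (x2 - x1)
= (79.22 - 46.13) / (87 - 47)
= 33.0900 / 40
= 0.8272

0.8272


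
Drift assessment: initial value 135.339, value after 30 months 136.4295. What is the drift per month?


rate = (v2 - v1) / months
= (136.4295 - 135.339) / 30
= 1.0905 / 30
= 0.0363

0.0363


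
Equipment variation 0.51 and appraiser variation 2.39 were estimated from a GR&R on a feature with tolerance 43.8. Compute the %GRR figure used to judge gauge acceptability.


GRR = sqrt(EV^2 + AV^2) = sqrt(0.51^2 + 2.39^2) = 2.4438085
%GRR = GRR / tol * 100 = 2.4438085 / 43.8 * 100
%GRR = 5.5795

5.5795


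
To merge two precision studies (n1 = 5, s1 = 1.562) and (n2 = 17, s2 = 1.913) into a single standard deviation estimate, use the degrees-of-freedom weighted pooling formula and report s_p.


s_p = sqrt(((n1-1)*s1^2 + (n2-1)*s2^2) / (n1+n2-2))
numerator = (5-1)*1.562^2 + (17-1)*1.913^2 = 9.759376 + 58.553104 = 68.31248
denominator = 5 + 17 - 2 = 20
s_p^2 = 68.31248 / 20 = 3.415624
s_p = sqrt(3.415624) = 1.8481

1.8481


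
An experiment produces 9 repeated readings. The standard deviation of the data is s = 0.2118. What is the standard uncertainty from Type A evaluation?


u_A = s / sqrt(n)
u_A = 0.2118 / sqrt(9)
u_A = 0.2118 / 3
u_A = 0.0706

0.0706


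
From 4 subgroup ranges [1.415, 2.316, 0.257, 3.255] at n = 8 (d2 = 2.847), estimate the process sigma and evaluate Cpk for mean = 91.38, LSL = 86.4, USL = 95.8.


R_bar = (1.415 + 2.316 + 0.257 + 3.255) / 4 = 1.81075
sigma = R_bar / d2 = 1.81075 / 2.847 = 0.63602037
Cp = (USL - LSL)/(6*sigma) = (95.8 - 86.4)/(6*0.63602037) = 2.4632
Cpu = (95.8 - 91.38)/(3*0.63602037) = 2.3165
Cpl = (91.38 - 86.4)/(3*0.63602037) = 2.6100
Cpk = min(Cpu, Cpl) = 2.3165

2.3165


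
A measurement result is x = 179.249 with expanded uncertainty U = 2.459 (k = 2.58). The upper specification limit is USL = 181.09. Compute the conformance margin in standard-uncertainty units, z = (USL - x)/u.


u = U / k = 2.459 / 2.58 = 0.95310078
margin = |USL - x| = |181.09 - 179.249| = 1.841
z = margin / u = 1.841 / 0.95310078
z = 1.9316

1.9316


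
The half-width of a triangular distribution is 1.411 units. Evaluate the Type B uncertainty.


u_B = half_width / sqrt(6)
u_B = 1.411 / 2.4494897
u_B = 0.5760

0.5760


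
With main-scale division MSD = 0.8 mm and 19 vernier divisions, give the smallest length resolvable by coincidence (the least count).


LC = MSD / n_div
= 0.8 / 19
= 0.0421

0.0421


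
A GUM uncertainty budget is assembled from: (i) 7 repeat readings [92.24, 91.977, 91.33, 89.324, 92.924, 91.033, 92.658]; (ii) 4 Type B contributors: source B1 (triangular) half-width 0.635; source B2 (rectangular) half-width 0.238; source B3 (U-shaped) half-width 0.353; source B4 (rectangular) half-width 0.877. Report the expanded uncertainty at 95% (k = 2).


mean = (92.24 + 91.977 + 91.33 + 89.324 + 92.924 + 91.033 + 92.658) / 7 = 91.64085714
s = sqrt(sum((x - mean)^2)/(n-1)) = 1.2238565
u_A = s / sqrt(n) = 1.2238565 / sqrt(7) = 0.46257428
u_B1 = 0.635 / sqrt(6) = 0.25923766
u_B2 = 0.238 / sqrt(3) = 0.13740936
u_B3 = 0.353 / sqrt(2) = 0.24960869
u_B4 = 0.877 / sqrt(3) = 0.50633619
uc = sqrt(0.46257428^2 + 0.25923766^2 + 0.13740936^2 + 0.24960869^2 + 0.50633619^2) = 0.7866011
U = k * uc = 2 * 0.7866011
U = 1.5732

1.5732


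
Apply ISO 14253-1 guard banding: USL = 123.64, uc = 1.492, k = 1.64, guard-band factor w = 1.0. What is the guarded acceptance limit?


U = k * uc = 1.64 * 1.492 = 2.44688
guard band g = w * U = 1.0 * 2.44688 = 2.44688
AL = USL - g = 123.64 - 2.44688
AL = 121.1931

121.1931


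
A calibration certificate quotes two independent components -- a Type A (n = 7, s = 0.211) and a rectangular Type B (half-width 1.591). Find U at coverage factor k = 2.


u_A = s / sqrt(n) = 0.211 / sqrt(7) = 0.079750504
u_B = half_width / sqrt(3) = 1.591 / sqrt(3) = 0.91856428
uc = sqrt(u_A^2 + u_B^2) = sqrt(0.079750504^2 + 0.91856428^2) = 0.92201978
U = k * uc = 2 * 0.92201978
U = 1.8440

1.8440


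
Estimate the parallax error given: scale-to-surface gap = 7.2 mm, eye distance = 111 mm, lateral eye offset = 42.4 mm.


error = h * offset / d
= 7.2 * 42.4 / 111
= 2.7503

2.7503


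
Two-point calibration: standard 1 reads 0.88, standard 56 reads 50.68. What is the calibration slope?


slope = (y2 - y1) / (x2 - x1)
= (50.68 - 0.88) / (56 - 1)
= 49.8000 / 55
= 0.9055

0.9055


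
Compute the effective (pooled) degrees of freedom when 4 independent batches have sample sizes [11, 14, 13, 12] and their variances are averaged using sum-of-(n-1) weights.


nu = sum_i (n_i - 1)
nu = ((11 - 1) + (14 - 1) + (13 - 1) + (12 - 1))
nu = 10 + 13 + 12 + 11
nu = 46

46


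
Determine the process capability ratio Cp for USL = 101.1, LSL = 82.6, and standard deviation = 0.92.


Cp = (USL - LSL) / (6 * sigma)
= (101.1 - 82.6) / (6 * 0.92)
= 18.5000 / 5.5200
= 3.3514

3.3514


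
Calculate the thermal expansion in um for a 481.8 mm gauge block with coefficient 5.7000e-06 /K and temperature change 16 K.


dL = L * alpha * dT
= 481.8 * 5.7000e-06 * 16
= 0.0439402 mm
dL_um = 0.0439402 * 1000 = 43.9402 um

43.9402


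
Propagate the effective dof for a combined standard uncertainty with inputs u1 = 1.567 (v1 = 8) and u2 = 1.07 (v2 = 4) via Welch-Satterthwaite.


uc = sqrt(u1^2 + u2^2) = sqrt(1.567^2 + 1.07^2) = 1.8974691
v_eff = uc^4 / (u1^4/v1 + u2^4/v2)
= 1.8974691^4 / (1.567^4/8 + 1.07^4/4)
= 12.962801 / 1.0813773
v_eff = 11.9873

11.9873


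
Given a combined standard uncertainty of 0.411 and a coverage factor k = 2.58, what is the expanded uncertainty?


U = k * uc
U = 2.58 * 0.411
U = 1.0604

1.0604


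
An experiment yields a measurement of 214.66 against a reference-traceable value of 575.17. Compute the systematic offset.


Systematic error = measured - true
= 214.66 - 575.17
= -360.5100

-360.5100


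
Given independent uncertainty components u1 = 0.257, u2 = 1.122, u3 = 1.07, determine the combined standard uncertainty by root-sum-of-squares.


uc = sqrt(0.257^2 + 1.122^2 + 1.07^2)
uc = sqrt(2.469833)
uc = 1.5716

1.5716


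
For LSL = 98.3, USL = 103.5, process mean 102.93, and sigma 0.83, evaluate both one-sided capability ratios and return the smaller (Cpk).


Cpu = (USL - mean) / (3*sigma) = (103.5 - 102.93) / (3*0.83) = 0.2289
Cpl = (mean - LSL) / (3*sigma) = (102.93 - 98.3) / (3*0.83) = 1.8594
Cpk = min(Cpu, Cpl) = 0.2289

0.2289


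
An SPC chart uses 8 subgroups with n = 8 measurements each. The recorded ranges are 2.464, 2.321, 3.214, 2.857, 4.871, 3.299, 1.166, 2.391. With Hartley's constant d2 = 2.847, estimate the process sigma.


R_bar = (2.464 + 2.321 + 3.214 + 2.857 + 4.871 + 3.299 + 1.166 + 2.391) / 8
R_bar = 22.583 / 8 = 2.822875
sigma_hat = R_bar / d2 = 2.822875 / 2.847 = 0.9915

0.9915


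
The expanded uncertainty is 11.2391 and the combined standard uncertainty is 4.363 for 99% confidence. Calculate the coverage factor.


k = U / uc
k = 11.2391 / 4.363
k = 2.576

2.576


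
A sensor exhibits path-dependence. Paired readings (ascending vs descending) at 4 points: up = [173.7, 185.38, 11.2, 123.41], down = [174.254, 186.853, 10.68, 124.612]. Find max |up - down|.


|173.7 - 174.254| = 0.5540
|185.38 - 186.853| = 1.4730
|11.2 - 10.68| = 0.5200
|123.41 - 124.612| = 1.2020
hysteresis = max(diffs) = 1.4730

1.4730


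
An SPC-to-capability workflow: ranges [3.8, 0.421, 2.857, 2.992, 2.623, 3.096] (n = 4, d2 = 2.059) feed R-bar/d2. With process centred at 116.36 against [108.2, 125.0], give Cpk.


R_bar = (3.8 + 0.421 + 2.857 + 2.992 + 2.623 + 3.096) / 6 = 2.6315
sigma = R_bar / d2 = 2.6315 / 2.059 = 1.2780476
Cp = (USL - LSL)/(6*sigma) = (125.0 - 108.2)/(6*1.2780476) = 2.1908
Cpu = (125.0 - 116.36)/(3*1.2780476) = 2.2534
Cpl = (116.36 - 108.2)/(3*1.2780476) = 2.1282
Cpk = min(Cpu, Cpl) = 2.1282

2.1282


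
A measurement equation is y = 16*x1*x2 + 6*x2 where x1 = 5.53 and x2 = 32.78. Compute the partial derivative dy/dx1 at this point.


y = 16*x1*x2 + 6*x2
dy/dx1 = 16*x2
Evaluate at x2 = 32.78: c1 = 16 * 32.78
c1 = 524.4800

524.4800


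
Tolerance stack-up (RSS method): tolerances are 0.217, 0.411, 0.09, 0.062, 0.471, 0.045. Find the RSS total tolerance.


RSS = sqrt(0.217^2 + 0.411^2 + 0.09^2 + 0.062^2 + 0.471^2 + 0.045^2)
= sqrt(0.45182)
= 0.6722

0.6722


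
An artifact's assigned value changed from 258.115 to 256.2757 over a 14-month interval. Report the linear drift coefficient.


rate = (v2 - v1) / months
= (256.2757 - 258.115) / 14
= -1.8393 / 14
= -0.1314

-0.1314


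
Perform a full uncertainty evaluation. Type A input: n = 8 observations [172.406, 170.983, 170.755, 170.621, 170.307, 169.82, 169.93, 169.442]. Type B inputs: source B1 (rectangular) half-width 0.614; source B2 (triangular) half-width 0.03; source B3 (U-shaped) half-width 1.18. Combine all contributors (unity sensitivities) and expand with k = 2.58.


mean = (172.406 + 170.983 + 170.755 + 170.621 + 170.307 + 169.82 + 169.93 + 169.442) / 8 = 170.533
s = sqrt(sum((x - mean)^2)/(n-1)) = 0.91659245
u_A = s / sqrt(n) = 0.91659245 / sqrt(8) = 0.32406437
u_B1 = 0.614 / sqrt(3) = 0.35449307
u_B2 = 0.03 / sqrt(6) = 0.012247449
u_B3 = 1.18 / sqrt(2) = 0.834386
uc = sqrt(0.32406437^2 + 0.35449307^2 + 0.012247449^2 + 0.834386^2) = 0.96282556
U = k * uc = 2.58 * 0.96282556
U = 2.4841

2.4841


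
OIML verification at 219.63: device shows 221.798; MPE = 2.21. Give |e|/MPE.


e = indication - reference = 221.798 - 219.63 = 2.1680
|e| = 2.1680
ratio = |e| / MPE = 2.1680 / 2.21
ratio = 0.9810

0.9810


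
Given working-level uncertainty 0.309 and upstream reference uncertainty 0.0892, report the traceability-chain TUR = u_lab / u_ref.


TUR = u_lab / u_ref
= 0.309 / 0.0892
= 3.4641

3.4641


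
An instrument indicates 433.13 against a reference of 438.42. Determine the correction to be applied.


Correction = standard - reading
= 438.42 - 433.13
= 5.2900

5.2900


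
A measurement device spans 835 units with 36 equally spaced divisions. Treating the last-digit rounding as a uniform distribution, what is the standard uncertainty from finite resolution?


resolution = range / divisions
resolution = 835 / 36 = 23.194444
u_res = resolution / (2*sqrt(3))
u_res = 23.194444 / 3.4641016
u_res = 6.6957

6.6957


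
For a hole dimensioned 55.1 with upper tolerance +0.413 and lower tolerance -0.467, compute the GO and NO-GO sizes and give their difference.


GO = nominal - lower_tol (smallest hole = maximum material condition)
GO = 55.1 - 0.467 = 54.633
NO-GO = nominal + upper_tol (largest hole = least material condition)
NO-GO = 55.1 + 0.413 = 55.513
spread = NO-GO - GO = 55.513 - 54.633 = 0.8800

0.8800


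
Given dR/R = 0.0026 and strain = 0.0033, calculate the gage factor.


GF = (dR/R) / epsilon
= 0.0026 / 0.0033
= 0.7879

0.7879


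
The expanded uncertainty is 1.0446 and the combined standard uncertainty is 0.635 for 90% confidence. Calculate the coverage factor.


k = U / uc
k = 1.0446 / 0.635
k = 1.645

1.645


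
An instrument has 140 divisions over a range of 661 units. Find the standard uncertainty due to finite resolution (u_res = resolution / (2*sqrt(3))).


resolution = range / divisions
resolution = 661 / 140 = 4.7214286
u_res = resolution / (2*sqrt(3))
u_res = 4.7214286 / 3.4641016
u_res = 1.3630

1.3630


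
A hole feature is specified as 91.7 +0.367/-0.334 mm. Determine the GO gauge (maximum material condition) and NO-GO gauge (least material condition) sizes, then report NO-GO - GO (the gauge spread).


GO = nominal - lower_tol (smallest hole = maximum material condition)
GO = 91.7 - 0.334 = 91.366
NO-GO = nominal + upper_tol (largest hole = least material condition)
NO-GO = 91.7 + 0.367 = 92.067
spread = NO-GO - GO = 92.067 - 91.366 = 0.7010

0.7010


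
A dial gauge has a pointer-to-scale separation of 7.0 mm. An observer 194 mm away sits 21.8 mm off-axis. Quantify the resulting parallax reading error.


error = h * offset / d
= 7.0 * 21.8 / 194
= 0.7866

0.7866


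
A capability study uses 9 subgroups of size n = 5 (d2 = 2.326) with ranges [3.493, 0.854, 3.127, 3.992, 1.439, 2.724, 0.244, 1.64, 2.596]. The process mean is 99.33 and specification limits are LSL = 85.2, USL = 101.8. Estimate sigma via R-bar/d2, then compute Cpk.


R_bar = (3.493 + 0.854 + 3.127 + 3.992 + 1.439 + 2.724 + 0.244 + 1.64 + 2.596) / 9 = 2.2343333
sigma = R_bar / d2 = 2.2343333 / 2.326 = 0.96059041
Cp = (USL - LSL)/(6*sigma) = (101.8 - 85.2)/(6*0.96059041) = 2.8802
Cpu = (101.8 - 99.33)/(3*0.96059041) = 0.8571
Cpl = (99.33 - 85.2)/(3*0.96059041) = 4.9032
Cpk = min(Cpu, Cpl) = 0.8571

0.8571


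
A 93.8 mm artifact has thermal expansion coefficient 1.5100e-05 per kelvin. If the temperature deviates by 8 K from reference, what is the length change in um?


dL = L * alpha * dT
= 93.8 * 1.5100e-05 * 8
= 0.0113310 mm
dL_um = 0.0113310 * 1000 = 11.3310 um

11.3310


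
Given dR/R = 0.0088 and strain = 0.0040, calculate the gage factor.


GF = (dR/R) / epsilon
= 0.0088 / 0.0040
= 2.2000

2.2000


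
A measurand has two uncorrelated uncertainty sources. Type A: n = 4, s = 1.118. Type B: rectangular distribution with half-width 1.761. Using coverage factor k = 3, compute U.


u_A = s / sqrt(n) = 1.118 / sqrt(4) = 0.559
u_B = half_width / sqrt(3) = 1.761 / sqrt(3) = 1.0167138
uc = sqrt(u_A^2 + u_B^2) = sqrt(0.559^2 + 1.0167138^2) = 1.1602534
U = k * uc = 3 * 1.1602534
U = 3.4808

3.4808


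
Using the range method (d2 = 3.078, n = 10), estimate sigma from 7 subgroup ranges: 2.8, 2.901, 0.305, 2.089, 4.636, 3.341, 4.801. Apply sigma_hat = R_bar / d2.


R_bar = (2.8 + 2.901 + 0.305 + 2.089 + 4.636 + 3.341 + 4.801) / 7
R_bar = 20.873 / 7 = 2.9818571
sigma_hat = R_bar / d2 = 2.9818571 / 3.078 = 0.9688

0.9688


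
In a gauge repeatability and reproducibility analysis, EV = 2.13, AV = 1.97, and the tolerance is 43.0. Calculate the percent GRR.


GRR = sqrt(EV^2 + AV^2) = sqrt(2.13^2 + 1.97^2) = 2.9013445
%GRR = GRR / tol * 100 = 2.9013445 / 43.0 * 100
%GRR = 6.7473

6.7473


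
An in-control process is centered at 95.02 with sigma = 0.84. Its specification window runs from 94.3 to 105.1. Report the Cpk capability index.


Cpu = (USL - mean) / (3*sigma) = (105.1 - 95.02) / (3*0.84) = 4.0000
Cpl = (mean - LSL) / (3*sigma) = (95.02 - 94.3) / (3*0.84) = 0.2857
Cpk = min(Cpu, Cpl) = 0.2857

0.2857


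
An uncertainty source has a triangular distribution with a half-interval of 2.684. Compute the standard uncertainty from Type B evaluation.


u_B = half_width / sqrt(6)
u_B = 2.684 / 2.4494897
u_B = 1.0957

1.0957


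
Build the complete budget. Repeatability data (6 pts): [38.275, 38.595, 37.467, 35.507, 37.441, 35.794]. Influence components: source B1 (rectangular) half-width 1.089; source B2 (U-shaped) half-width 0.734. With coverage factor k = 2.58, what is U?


mean = (38.275 + 38.595 + 37.467 + 35.507 + 37.441 + 35.794) / 6 = 37.17983333
s = sqrt(sum((x - mean)^2)/(n-1)) = 1.270564
u_A = s / sqrt(n) = 1.270564 / sqrt(6) = 0.51870558
u_B1 = 1.089 / sqrt(3) = 0.62873444
u_B2 = 0.734 / sqrt(2) = 0.51901638
uc = sqrt(0.51870558^2 + 0.62873444^2 + 0.51901638^2) = 0.96630248
U = k * uc = 2.58 * 0.96630248
U = 2.4931

2.4931


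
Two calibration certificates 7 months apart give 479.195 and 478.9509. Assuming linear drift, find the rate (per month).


rate = (v2 - v1) / months
= (478.9509 - 479.195) / 7
= -0.2441 / 7
= -0.0349

-0.0349


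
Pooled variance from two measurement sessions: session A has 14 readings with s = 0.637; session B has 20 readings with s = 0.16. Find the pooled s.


s_p = sqrt(((n1-1)*s1^2 + (n2-1)*s2^2) / (n1+n2-2))
numerator = (14-1)*0.637^2 + (20-1)*0.16^2 = 5.274997 + 0.4864 = 5.761397
denominator = 14 + 20 - 2 = 32
s_p^2 = 5.761397 / 32 = 0.18004366
s_p = sqrt(0.18004366) = 0.4243

0.4243


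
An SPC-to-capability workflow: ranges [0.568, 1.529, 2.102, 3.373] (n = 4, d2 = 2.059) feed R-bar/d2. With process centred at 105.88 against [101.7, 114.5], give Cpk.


R_bar = (0.568 + 1.529 + 2.102 + 3.373) / 4 = 1.893
sigma = R_bar / d2 = 1.893 / 2.059 = 0.91937834
Cp = (USL - LSL)/(6*sigma) = (114.5 - 101.7)/(6*0.91937834) = 2.3204
Cpu = (114.5 - 105.88)/(3*0.91937834) = 3.1253
Cpl = (105.88 - 101.7)/(3*0.91937834) = 1.5155
Cpk = min(Cpu, Cpl) = 1.5155

1.5155


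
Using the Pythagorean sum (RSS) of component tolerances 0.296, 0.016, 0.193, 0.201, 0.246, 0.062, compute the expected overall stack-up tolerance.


RSS = sqrt(0.296^2 + 0.016^2 + 0.193^2 + 0.201^2 + 0.246^2 + 0.062^2)
= sqrt(0.229882)
= 0.4795

0.4795


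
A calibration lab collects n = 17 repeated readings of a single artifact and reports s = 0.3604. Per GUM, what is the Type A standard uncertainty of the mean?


u_A = s / sqrt(n)
u_A = 0.3604 / sqrt(17)
u_A = 0.3604 / 4.1231056
u_A = 0.0874

0.0874


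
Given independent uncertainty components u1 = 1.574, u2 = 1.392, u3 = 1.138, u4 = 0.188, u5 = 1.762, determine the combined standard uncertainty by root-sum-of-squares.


uc = sqrt(1.574^2 + 1.392^2 + 1.138^2 + 0.188^2 + 1.762^2)
uc = sqrt(8.850172)
uc = 2.9749

2.9749


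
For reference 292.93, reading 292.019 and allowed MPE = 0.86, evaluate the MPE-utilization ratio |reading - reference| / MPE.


e = indication - reference = 292.019 - 292.93 = -0.9110
|e| = 0.9110
ratio = |e| / MPE = 0.9110 / 0.86
ratio = 1.0593

1.0593


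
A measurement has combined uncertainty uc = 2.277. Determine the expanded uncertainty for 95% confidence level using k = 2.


U = k * uc
U = 2 * 2.277
U = 4.5540

4.5540


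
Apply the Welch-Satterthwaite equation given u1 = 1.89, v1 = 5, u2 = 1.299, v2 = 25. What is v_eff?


uc = sqrt(u1^2 + u2^2) = sqrt(1.89^2 + 1.299^2) = 2.2933602
v_eff = uc^4 / (u1^4/v1 + u2^4/v2)
= 2.2933602^4 / (1.89^4/5 + 1.299^4/25)
= 27.662351 / 2.6658726
v_eff = 10.3765

10.3765


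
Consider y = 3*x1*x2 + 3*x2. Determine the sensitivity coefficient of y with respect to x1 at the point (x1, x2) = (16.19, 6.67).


y = 3*x1*x2 + 3*x2
dy/dx1 = 3*x2
Evaluate at x2 = 6.67: c1 = 3 * 6.67
c1 = 20.0100

20.0100


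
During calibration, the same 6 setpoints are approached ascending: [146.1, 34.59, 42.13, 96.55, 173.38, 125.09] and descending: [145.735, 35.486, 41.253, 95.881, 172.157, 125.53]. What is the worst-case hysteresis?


|146.1 - 145.735| = 0.3650
|34.59 - 35.486| = 0.8960
|42.13 - 41.253| = 0.8770
|96.55 - 95.881| = 0.6690
|173.38 - 172.157| = 1.2230
|125.09 - 125.53| = 0.4400
hysteresis = max(diffs) = 1.2230

1.2230


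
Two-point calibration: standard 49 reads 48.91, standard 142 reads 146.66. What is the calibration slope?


slope = (y2 - y1) / (x2 - x1)
= (146.66 - 48.91) / (142 - 49)
= 97.7500 / 93
= 1.0511

1.0511


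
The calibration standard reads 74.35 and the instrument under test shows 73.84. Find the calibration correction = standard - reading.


Correction = standard - reading
= 74.35 - 73.84
= 0.5100

0.5100
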